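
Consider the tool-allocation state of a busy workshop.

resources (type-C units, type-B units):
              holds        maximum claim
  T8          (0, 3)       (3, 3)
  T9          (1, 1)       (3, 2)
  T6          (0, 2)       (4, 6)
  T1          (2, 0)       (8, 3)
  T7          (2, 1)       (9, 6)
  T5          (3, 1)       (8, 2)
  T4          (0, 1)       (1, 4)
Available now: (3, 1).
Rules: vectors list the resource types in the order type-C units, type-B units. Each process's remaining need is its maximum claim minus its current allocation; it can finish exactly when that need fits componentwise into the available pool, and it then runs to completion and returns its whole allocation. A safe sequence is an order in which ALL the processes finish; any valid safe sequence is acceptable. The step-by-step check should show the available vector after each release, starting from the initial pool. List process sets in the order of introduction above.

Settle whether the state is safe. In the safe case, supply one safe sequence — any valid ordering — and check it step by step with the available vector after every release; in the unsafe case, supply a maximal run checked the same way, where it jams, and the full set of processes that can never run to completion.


The state is UNSAFE.
Key observation: T9, T8, T4, T6 can finish, but then (4, 8) is all there is, and the blocked group's type-C units demands exceed it.
A maximal execution: T9, T8, T4, T6 — then nothing else fits. Walking it through:
  pool = (3, 1)
  T9 needs (2, 1) <= (3, 1) -> finishes; pool += (1, 1) = (4, 2)
  T8 needs (3, 0) <= (4, 2) -> finishes; pool += (0, 3) = (4, 5)
  T4 needs (1, 3) <= (4, 5) -> finishes; pool += (0, 1) = (4, 6)
  T6 needs (4, 4) <= (4, 6) -> finishes; pool += (0, 2) = (4, 8)
  T1 cannot run: need (6, 3) vs free (4, 8) (insufficient type-C units)
  T7 cannot run: need (7, 5) vs free (4, 8) (insufficient type-C units)
  T5 cannot run: need (5, 1) vs free (4, 8) (insufficient type-C units)
Never able to finish: T1, T7 and T5.


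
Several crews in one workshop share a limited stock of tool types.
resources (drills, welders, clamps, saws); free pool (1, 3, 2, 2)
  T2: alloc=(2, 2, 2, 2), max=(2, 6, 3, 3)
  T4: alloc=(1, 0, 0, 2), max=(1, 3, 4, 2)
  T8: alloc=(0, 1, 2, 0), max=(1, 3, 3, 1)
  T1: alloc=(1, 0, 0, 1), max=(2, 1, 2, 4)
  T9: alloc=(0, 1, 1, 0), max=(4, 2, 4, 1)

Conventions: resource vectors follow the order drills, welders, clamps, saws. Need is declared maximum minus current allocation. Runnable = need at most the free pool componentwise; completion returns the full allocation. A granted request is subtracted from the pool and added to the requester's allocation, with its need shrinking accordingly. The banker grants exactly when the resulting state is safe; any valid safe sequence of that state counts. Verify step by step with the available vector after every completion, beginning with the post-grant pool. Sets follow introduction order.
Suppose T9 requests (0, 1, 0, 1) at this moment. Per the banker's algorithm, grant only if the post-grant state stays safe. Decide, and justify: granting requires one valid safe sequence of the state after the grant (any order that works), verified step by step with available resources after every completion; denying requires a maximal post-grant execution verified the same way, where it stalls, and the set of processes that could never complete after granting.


DENY: after the grant no complete ordering would exist.
Key observation: after T8, T4, T1 the pool peaks at (3, 3, 4, 4), and each blocked process is short somewhere: T2 on welders; T9 on drills.
Pretend the grant happened; the run T8, T4, T1 goes as far as possible. Verifying each step:
  pool = (1, 2, 2, 1)
  T8: need (1, 2, 1, 1) fits (1, 2, 2, 1); releases (0, 1, 2, 0), pool now (1, 3, 4, 1)
  T4: need (0, 3, 4, 0) fits (1, 3, 4, 1); releases (1, 0, 0, 2), pool now (2, 3, 4, 3)
  T1: need (1, 1, 2, 3) fits (2, 3, 4, 3); releases (1, 0, 0, 1), pool now (3, 3, 4, 4)
  T2 still needs (0, 4, 1, 1) but only (3, 3, 4, 4) is free — short on welders
  T9 still needs (4, 0, 3, 0) but only (3, 3, 4, 4) is free — short on drills
Post-grant, the permanently blocked set is T2 and T9.


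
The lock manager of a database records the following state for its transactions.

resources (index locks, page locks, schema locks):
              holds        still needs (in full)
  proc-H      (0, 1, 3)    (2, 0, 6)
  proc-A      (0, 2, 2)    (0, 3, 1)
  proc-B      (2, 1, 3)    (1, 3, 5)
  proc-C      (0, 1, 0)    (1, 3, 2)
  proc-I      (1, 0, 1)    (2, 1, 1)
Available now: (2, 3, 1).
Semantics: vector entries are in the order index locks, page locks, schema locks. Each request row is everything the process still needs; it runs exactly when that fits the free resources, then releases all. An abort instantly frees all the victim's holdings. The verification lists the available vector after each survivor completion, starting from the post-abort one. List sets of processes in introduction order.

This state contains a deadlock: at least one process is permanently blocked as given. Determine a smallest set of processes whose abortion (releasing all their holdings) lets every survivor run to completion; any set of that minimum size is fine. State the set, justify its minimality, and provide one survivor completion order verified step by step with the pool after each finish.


Abort proc-H.
Key observation: aborting proc-H returns (0, 1, 3), and proc-B — hopeless before — runs at step 4 with the returned capacity in the pool.
Why nothing smaller works: aborting no one leaves the state deadlocked as given.
The survivors complete as proc-A, proc-C, proc-I, proc-B. Check, step by step (starting from the post-abort pool):
  pool = (2, 4, 4)
  run proc-A (needs (0, 3, 1), free (2, 4, 4)); after release of (0, 2, 2) the pool is (2, 6, 6)
  run proc-C (needs (1, 3, 2), free (2, 6, 6)); after release of (0, 1, 0) the pool is (2, 7, 6)
  run proc-I (needs (2, 1, 1), free (2, 7, 6)); after release of (1, 0, 1) the pool is (3, 7, 7)
  run proc-B (needs (1, 3, 5), free (3, 7, 7)); after release of (2, 1, 3) the pool is (5, 8, 10)


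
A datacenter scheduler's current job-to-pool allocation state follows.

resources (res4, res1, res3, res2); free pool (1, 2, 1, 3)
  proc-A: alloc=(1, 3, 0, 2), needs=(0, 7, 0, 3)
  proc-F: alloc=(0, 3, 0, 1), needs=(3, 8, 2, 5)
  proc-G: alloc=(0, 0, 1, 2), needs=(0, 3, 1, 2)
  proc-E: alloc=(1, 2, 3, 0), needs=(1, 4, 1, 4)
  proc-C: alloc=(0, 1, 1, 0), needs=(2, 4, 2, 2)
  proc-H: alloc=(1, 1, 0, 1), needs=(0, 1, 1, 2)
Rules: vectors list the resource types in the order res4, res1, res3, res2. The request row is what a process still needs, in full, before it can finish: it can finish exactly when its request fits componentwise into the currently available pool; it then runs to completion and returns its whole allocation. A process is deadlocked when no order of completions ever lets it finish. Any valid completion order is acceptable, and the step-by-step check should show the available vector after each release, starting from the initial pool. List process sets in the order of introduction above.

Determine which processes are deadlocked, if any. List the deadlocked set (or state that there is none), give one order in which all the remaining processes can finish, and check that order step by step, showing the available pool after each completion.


Deadlocked set: proc-A, proc-F, proc-E and proc-C.
Key observation: the pool after proc-H, proc-G is (2, 3, 2, 6); every surviving request exceeds it in res1, so progress ends there.
A valid finishing order for the others: proc-H, proc-G. Check, step by step:
  pool = (1, 2, 1, 3)
  run proc-H (needs (0, 1, 1, 2), free (1, 2, 1, 3)); after release of (1, 1, 0, 1) the pool is (2, 3, 1, 4)
  run proc-G (needs (0, 3, 1, 2), free (2, 3, 1, 4)); after release of (0, 0, 1, 2) the pool is (2, 3, 2, 6)
The stuck group stays short no matter what:
  proc-A still needs (0, 7, 0, 3) but only (2, 3, 2, 6) is free — short on res1
  proc-F still needs (3, 8, 2, 5) but only (2, 3, 2, 6) is free — short on res4 and res1
  proc-E still needs (1, 4, 1, 4) but only (2, 3, 2, 6) is free — short on res1
  proc-C still needs (2, 4, 2, 2) but only (2, 3, 2, 6) is free — short on res1


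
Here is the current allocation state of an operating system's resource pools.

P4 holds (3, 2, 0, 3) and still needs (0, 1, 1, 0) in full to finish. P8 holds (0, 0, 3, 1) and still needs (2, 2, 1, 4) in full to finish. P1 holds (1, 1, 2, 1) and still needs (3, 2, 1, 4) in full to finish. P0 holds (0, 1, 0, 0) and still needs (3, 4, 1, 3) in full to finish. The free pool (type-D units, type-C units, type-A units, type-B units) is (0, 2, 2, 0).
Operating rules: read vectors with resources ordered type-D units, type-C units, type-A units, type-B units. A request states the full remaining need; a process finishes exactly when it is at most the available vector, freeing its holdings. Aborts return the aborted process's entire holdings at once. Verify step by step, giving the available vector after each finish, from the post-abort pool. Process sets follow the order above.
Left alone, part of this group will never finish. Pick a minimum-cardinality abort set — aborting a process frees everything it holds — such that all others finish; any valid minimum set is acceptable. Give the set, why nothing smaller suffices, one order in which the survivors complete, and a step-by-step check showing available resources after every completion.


The answer: abort P1.
Key observation: before aborting P1, P8 was permanently blocked — no order could ever run it; afterwards it completes at step 2.
Why nothing smaller works: aborting no one leaves the state deadlocked as given.
One survivor order: P4, P8, P0. Check, step by step (post-abort pool first):
  pool = (1, 3, 4, 1)
  P4 needs (0, 1, 1, 0) <= (1, 3, 4, 1) -> finishes; pool += (3, 2, 0, 3) = (4, 5, 4, 4)
  P8 needs (2, 2, 1, 4) <= (4, 5, 4, 4) -> finishes; pool += (0, 0, 3, 1) = (4, 5, 7, 5)
  P0 needs (3, 4, 1, 3) <= (4, 5, 7, 5) -> finishes; pool += (0, 1, 0, 0) = (4, 6, 7, 5)


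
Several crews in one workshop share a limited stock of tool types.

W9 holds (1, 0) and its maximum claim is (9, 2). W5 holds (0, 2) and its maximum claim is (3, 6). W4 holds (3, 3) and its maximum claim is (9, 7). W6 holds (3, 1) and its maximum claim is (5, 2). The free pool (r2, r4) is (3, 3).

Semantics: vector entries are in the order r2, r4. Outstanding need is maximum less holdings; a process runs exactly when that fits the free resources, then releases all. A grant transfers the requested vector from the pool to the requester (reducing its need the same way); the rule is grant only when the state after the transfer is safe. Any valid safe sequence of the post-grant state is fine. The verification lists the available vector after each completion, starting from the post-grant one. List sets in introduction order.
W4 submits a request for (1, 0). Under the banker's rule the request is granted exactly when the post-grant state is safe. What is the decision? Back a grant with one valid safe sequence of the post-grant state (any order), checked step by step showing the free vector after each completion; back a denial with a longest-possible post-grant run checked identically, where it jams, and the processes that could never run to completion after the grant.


GRANT. The post-grant state is safe; one safe sequence: W6, W4, W9, W5.
Key observation: after the grant the pool drops to (2, 3), which still lets W6 finish first and unwind the rest.
Verifying the post-grant state step by step:
  pool = (2, 3)
  run W6 (needs (2, 1), free (2, 3)); after release of (3, 1) the pool is (5, 4)
  run W4 (needs (5, 4), free (5, 4)); after release of (4, 3) the pool is (9, 7)
  run W9 (needs (8, 2), free (9, 7)); after release of (1, 0) the pool is (10, 7)
  run W5 (needs (3, 4), free (10, 7)); after release of (0, 2) the pool is (10, 9)


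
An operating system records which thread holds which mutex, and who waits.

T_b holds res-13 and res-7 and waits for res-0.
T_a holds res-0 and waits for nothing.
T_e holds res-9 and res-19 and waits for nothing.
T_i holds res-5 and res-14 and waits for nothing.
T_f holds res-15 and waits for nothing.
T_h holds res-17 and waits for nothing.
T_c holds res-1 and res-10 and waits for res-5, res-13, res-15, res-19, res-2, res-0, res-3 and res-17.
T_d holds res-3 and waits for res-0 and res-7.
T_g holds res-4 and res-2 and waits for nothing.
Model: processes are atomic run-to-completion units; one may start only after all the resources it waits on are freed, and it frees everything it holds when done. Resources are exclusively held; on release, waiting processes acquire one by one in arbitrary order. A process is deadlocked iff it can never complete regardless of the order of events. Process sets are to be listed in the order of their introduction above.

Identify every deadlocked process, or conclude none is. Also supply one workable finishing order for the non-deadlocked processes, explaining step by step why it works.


No process is deadlocked.
Key observation: all waits point, directly or indirectly, at processes that can finish, so nothing is permanently blocked.
One completion order for the rest: T_h, T_e, T_a, T_b, T_d, T_f, T_g, T_i, T_c.
Verifying each step:
  T_h waits on nothing -> runs at once and releases res-17
  T_e waits on nothing -> runs at once and releases res-9 and res-19
  T_a waits on nothing -> runs at once and releases res-0
  T_b waits on res-0 — all released -> runs and releases res-13 and res-7
  T_d waits on res-0 and res-7 — all released -> runs and releases res-3
  T_f waits on nothing -> runs at once and releases res-15
  T_g waits on nothing -> runs at once and releases res-4 and res-2
  T_i waits on nothing -> runs at once and releases res-5 and res-14
  T_c waits on res-5, res-13, res-15, res-19, res-2, res-0, res-3 and res-17 — all released -> runs and releases res-1 and res-10


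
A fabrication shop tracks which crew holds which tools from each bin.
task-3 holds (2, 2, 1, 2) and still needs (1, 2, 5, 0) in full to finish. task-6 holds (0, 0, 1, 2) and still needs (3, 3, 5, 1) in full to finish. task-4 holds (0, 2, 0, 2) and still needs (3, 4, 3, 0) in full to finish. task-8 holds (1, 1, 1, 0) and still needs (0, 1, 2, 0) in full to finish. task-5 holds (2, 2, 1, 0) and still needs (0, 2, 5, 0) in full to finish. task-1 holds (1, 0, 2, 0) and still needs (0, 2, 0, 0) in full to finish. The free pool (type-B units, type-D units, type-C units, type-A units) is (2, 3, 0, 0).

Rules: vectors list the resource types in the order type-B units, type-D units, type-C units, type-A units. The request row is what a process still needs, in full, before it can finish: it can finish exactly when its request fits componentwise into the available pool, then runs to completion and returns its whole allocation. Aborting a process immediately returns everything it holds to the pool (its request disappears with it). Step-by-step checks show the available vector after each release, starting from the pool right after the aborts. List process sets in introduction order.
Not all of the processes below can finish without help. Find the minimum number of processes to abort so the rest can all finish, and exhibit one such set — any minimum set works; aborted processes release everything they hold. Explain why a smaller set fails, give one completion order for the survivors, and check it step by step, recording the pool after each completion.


The answer: abort task-3 and task-6.
Key observation: aborting task-3 and task-6 returns (2, 2, 2, 4), and task-5 — hopeless before — runs at step 4 with the returned capacity in the pool.
Minimality, checking each single-abort alternative: task-3 alone leaves task-6 blocked (short on type-C units); task-6 alone leaves task-3 blocked (short on type-C units); task-4 alone leaves task-3 blocked (short on type-C units); task-8 alone leaves task-3 blocked (short on type-C units); task-5 alone leaves task-3 blocked (short on type-C units); task-1 alone leaves task-3 blocked (short on type-C units).
The survivors complete as task-8, task-1, task-4, task-5. Check, step by step (starting from the post-abort pool):
  pool = (4, 5, 2, 4)
  task-8: need (0, 1, 2, 0) fits (4, 5, 2, 4); releases (1, 1, 1, 0), pool now (5, 6, 3, 4)
  task-1: need (0, 2, 0, 0) fits (5, 6, 3, 4); releases (1, 0, 2, 0), pool now (6, 6, 5, 4)
  task-4: need (3, 4, 3, 0) fits (6, 6, 5, 4); releases (0, 2, 0, 2), pool now (6, 8, 5, 6)
  task-5: need (0, 2, 5, 0) fits (6, 8, 5, 6); releases (2, 2, 1, 0), pool now (8, 10, 6, 6)


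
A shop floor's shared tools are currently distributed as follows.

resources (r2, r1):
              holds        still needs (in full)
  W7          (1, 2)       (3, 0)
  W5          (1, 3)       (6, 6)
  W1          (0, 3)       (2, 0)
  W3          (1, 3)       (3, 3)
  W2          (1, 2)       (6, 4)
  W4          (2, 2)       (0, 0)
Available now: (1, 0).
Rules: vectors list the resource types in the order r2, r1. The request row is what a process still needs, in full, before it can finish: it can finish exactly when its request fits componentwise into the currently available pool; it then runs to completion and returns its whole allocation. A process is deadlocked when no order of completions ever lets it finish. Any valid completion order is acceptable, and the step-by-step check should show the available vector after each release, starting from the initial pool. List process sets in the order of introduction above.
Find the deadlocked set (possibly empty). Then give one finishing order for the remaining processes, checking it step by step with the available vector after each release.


Deadlocked set: W5 and W2.
Key observation: the wall is r2: completing W4, W1, W7, W3 brings the pool only to (5, 10), and all the rest need more.
One completion order for the rest: W4, W1, W7, W3. Check, step by step:
  pool = (1, 0)
  W4 needs (0, 0) <= (1, 0) -> finishes; pool += (2, 2) = (3, 2)
  W1 needs (2, 0) <= (3, 2) -> finishes; pool += (0, 3) = (3, 5)
  W7 needs (3, 0) <= (3, 5) -> finishes; pool += (1, 2) = (4, 7)
  W3 needs (3, 3) <= (4, 7) -> finishes; pool += (1, 3) = (5, 10)
The stuck group stays short no matter what:
  W5 cannot run: need (6, 6) vs free (5, 10) (insufficient r2)
  W2 cannot run: need (6, 4) vs free (5, 10) (insufficient r2)


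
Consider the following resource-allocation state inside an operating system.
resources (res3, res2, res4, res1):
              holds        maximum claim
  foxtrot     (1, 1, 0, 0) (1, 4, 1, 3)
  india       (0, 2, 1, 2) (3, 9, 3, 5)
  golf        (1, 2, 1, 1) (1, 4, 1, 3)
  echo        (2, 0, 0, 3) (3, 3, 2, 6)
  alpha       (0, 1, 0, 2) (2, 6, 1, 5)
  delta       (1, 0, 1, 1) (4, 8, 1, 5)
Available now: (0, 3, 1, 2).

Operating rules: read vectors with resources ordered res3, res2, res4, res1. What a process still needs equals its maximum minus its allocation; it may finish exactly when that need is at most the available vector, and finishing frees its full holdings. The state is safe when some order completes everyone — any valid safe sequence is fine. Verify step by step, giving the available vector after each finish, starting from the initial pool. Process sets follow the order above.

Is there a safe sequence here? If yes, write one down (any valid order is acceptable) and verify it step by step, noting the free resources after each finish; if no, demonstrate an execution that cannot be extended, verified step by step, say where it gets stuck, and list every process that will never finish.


The state is SAFE; one workable sequence: golf, foxtrot, alpha, echo, india, delta.
Key observation: the order's first zero-slack moment is golf ((0, 2, 0, 2) needed, (0, 3, 1, 2) free — a requested resource with nothing to spare).
Step-by-step check:
  pool = (0, 3, 1, 2)
  golf needs (0, 2, 0, 2) <= (0, 3, 1, 2) -> finishes; pool += (1, 2, 1, 1) = (1, 5, 2, 3)
  foxtrot needs (0, 3, 1, 3) <= (1, 5, 2, 3) -> finishes; pool += (1, 1, 0, 0) = (2, 6, 2, 3)
  alpha needs (2, 5, 1, 3) <= (2, 6, 2, 3) -> finishes; pool += (0, 1, 0, 2) = (2, 7, 2, 5)
  echo needs (1, 3, 2, 3) <= (2, 7, 2, 5) -> finishes; pool += (2, 0, 0, 3) = (4, 7, 2, 8)
  india needs (3, 7, 2, 3) <= (4, 7, 2, 8) -> finishes; pool += (0, 2, 1, 2) = (4, 9, 3, 10)
  delta needs (3, 8, 0, 4) <= (4, 9, 3, 10) -> finishes; pool += (1, 0, 1, 1) = (5, 9, 4, 11)


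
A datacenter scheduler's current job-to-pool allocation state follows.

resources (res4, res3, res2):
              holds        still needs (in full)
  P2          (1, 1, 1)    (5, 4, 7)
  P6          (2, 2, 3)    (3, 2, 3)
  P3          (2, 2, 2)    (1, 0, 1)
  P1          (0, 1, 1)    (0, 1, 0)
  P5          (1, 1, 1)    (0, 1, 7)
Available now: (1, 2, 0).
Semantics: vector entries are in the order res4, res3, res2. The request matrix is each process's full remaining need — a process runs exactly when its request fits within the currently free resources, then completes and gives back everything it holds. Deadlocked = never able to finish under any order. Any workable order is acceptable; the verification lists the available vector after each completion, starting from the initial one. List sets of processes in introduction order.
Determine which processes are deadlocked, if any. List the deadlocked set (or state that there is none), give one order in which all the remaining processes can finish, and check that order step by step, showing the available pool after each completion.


The deadlocked set is P2 and P5.
Key observation: even finishing P1, P3, P6 leaves just (5, 7, 6) free — too little res2 for any of the remaining processes.
The rest can finish in the order P1, P3, P6. Walking it through:
  pool = (1, 2, 0)
  P1: need (0, 1, 0) fits (1, 2, 0); releases (0, 1, 1), pool now (1, 3, 1)
  P3: need (1, 0, 1) fits (1, 3, 1); releases (2, 2, 2), pool now (3, 5, 3)
  P6: need (3, 2, 3) fits (3, 5, 3); releases (2, 2, 3), pool now (5, 7, 6)
The blocked processes can never fit:
  blocked: P2 wants (5, 4, 7), pool (5, 7, 6) — not enough res2
  blocked: P5 wants (0, 1, 7), pool (5, 7, 6) — not enough res2


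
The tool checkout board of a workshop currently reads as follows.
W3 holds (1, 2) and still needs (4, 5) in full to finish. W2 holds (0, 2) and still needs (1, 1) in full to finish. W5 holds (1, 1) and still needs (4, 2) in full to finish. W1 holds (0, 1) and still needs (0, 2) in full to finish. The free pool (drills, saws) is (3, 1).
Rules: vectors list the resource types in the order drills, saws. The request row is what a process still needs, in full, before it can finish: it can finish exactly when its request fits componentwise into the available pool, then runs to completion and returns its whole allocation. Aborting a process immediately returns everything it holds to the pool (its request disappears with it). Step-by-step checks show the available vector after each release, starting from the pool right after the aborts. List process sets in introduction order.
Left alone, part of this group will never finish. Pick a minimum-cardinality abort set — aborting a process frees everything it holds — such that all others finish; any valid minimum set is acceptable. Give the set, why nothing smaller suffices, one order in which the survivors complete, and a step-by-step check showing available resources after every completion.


Minimum abort set: W3.
Key observation: the returned (1, 2) from W3 is what brings W5 — unrunnable before, under any order — into play at step 2.
Minimality: the empty abort set fails — the state is deadlocked as it stands.
The survivors complete as W2, W5, W1. Step-by-step check (starting from the post-abort pool):
  pool = (4, 3)
  run W2 (needs (1, 1), free (4, 3)); after release of (0, 2) the pool is (4, 5)
  run W5 (needs (4, 2), free (4, 5)); after release of (1, 1) the pool is (5, 6)
  run W1 (needs (0, 2), free (5, 6)); after release of (0, 1) the pool is (5, 7)


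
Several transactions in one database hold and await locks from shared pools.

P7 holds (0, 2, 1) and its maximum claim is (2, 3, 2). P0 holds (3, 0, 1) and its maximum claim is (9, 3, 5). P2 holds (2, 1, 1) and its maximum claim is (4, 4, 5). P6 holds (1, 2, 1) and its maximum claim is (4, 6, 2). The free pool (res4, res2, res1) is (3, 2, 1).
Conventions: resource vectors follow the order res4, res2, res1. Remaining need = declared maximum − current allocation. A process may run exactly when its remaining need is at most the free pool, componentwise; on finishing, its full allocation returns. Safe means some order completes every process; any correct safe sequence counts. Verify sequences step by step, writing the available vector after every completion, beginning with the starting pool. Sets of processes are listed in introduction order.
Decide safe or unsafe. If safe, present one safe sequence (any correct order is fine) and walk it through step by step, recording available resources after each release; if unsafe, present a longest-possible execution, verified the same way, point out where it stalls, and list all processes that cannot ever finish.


UNSAFE.
Key observation: the wall is res1: completing P7, P6 brings the pool only to (4, 6, 3), and all the rest need more.
The run P7, P6 cannot be extended any further. Check, step by step:
  pool = (3, 2, 1)
  P7: need (2, 1, 1) fits (3, 2, 1); releases (0, 2, 1), pool now (3, 4, 2)
  P6: need (3, 4, 1) fits (3, 4, 2); releases (1, 2, 1), pool now (4, 6, 3)
  blocked: P0 wants (6, 3, 4), pool (4, 6, 3) — not enough res4 and res1
  blocked: P2 wants (2, 3, 4), pool (4, 6, 3) — not enough res1
Permanently blocked: P0 and P2.


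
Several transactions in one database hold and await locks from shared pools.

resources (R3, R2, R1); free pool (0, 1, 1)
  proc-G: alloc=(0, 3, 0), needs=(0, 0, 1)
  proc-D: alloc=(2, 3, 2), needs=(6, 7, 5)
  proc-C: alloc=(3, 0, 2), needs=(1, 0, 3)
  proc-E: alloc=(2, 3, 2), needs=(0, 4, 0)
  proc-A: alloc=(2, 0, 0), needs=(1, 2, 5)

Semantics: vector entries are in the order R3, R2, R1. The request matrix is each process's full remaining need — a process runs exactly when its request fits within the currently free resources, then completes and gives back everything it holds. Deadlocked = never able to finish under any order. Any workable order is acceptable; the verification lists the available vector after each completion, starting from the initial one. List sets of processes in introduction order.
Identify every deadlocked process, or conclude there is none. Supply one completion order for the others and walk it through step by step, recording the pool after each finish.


The deadlocked set is empty.
Key observation: there is always a runnable process — proc-G first — so the state unwinds completely.
The rest can finish in the order proc-G, proc-E, proc-C, proc-A, proc-D. Verifying each step:
  pool = (0, 1, 1)
  proc-G: need (0, 0, 1) fits (0, 1, 1); releases (0, 3, 0), pool now (0, 4, 1)
  proc-E: need (0, 4, 0) fits (0, 4, 1); releases (2, 3, 2), pool now (2, 7, 3)
  proc-C: need (1, 0, 3) fits (2, 7, 3); releases (3, 0, 2), pool now (5, 7, 5)
  proc-A: need (1, 2, 5) fits (5, 7, 5); releases (2, 0, 0), pool now (7, 7, 5)
  proc-D: need (6, 7, 5) fits (7, 7, 5); releases (2, 3, 2), pool now (9, 10, 7)


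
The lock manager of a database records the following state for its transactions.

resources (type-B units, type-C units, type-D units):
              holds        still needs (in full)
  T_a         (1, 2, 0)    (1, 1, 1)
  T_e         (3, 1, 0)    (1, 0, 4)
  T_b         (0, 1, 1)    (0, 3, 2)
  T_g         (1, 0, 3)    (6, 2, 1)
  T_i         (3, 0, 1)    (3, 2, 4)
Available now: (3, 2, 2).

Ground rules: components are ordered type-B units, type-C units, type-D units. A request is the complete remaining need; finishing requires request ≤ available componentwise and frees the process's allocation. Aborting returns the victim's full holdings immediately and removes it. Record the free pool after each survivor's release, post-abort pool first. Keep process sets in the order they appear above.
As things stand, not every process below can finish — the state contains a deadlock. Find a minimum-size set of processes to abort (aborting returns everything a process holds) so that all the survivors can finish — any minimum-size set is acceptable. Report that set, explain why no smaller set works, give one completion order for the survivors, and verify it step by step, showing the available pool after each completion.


The answer: abort T_g.
Key observation: no ordering could ever have run T_e before the abort of T_g; with (1, 0, 3) back in the pool it fits at step 2.
Minimality: the empty abort set fails — the state is deadlocked as it stands.
Survivors finish in the order: T_a, T_e, T_i, T_b. Check, step by step (pool after the aborts first):
  pool = (4, 2, 5)
  T_a: need (1, 1, 1) fits (4, 2, 5); releases (1, 2, 0), pool now (5, 4, 5)
  T_e: need (1, 0, 4) fits (5, 4, 5); releases (3, 1, 0), pool now (8, 5, 5)
  T_i: need (3, 2, 4) fits (8, 5, 5); releases (3, 0, 1), pool now (11, 5, 6)
  T_b: need (0, 3, 2) fits (11, 5, 6); releases (0, 1, 1), pool now (11, 6, 7)


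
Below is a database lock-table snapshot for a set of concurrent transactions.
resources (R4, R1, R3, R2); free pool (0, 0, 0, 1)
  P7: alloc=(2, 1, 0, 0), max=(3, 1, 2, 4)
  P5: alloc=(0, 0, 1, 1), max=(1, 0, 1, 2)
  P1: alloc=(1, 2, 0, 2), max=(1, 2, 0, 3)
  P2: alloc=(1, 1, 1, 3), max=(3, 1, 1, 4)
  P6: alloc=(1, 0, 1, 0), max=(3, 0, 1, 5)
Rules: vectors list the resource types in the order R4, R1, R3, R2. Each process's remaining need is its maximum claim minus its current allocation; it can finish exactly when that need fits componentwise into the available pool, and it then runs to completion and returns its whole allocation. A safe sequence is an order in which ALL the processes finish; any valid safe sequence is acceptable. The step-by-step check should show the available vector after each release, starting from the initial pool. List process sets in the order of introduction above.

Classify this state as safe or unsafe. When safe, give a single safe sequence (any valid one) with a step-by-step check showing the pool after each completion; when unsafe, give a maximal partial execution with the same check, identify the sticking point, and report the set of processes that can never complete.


The state is UNSAFE.
Key observation: after P1, P5 the pool peaks at (1, 2, 1, 4), and each blocked process is short somewhere: P7 on R3; P2 on R4; P6 on R4, R2.
Going as far as possible: P1, P5; after that, nothing fits. Walking it through:
  pool = (0, 0, 0, 1)
  P1: need (0, 0, 0, 1) fits (0, 0, 0, 1); releases (1, 2, 0, 2), pool now (1, 2, 0, 3)
  P5: need (1, 0, 0, 1) fits (1, 2, 0, 3); releases (0, 0, 1, 1), pool now (1, 2, 1, 4)
  blocked: P7 wants (1, 0, 2, 4), pool (1, 2, 1, 4) — not enough R3
  blocked: P2 wants (2, 0, 0, 1), pool (1, 2, 1, 4) — not enough R4
  blocked: P6 wants (2, 0, 0, 5), pool (1, 2, 1, 4) — not enough R4 and R2
Never able to finish: P7, P2 and P6.


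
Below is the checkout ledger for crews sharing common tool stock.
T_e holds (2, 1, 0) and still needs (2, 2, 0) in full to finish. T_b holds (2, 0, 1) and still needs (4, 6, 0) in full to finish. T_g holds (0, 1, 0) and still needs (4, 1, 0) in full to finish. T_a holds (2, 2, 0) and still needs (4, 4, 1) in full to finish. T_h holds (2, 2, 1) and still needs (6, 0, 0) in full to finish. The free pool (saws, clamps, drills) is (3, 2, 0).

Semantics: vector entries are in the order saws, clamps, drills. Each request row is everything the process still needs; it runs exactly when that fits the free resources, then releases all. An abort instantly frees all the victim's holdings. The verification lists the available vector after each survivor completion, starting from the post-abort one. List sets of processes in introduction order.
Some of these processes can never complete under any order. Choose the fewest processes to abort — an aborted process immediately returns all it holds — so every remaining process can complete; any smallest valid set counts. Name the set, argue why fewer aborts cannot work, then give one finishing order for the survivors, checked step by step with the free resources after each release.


Minimum abort set: T_h.
Key observation: T_a could never have finished before the abort; with (2, 2, 1) returned by T_h, it fits at step 1.
Why nothing smaller works: aborting no one leaves the state deadlocked as given.
One survivor order: T_a, T_b, T_g, T_e. Check, step by step (post-abort pool first):
  pool = (5, 4, 1)
  run T_a (needs (4, 4, 1), free (5, 4, 1)); after release of (2, 2, 0) the pool is (7, 6, 1)
  run T_b (needs (4, 6, 0), free (7, 6, 1)); after release of (2, 0, 1) the pool is (9, 6, 2)
  run T_g (needs (4, 1, 0), free (9, 6, 2)); after release of (0, 1, 0) the pool is (9, 7, 2)
  run T_e (needs (2, 2, 0), free (9, 7, 2)); after release of (2, 1, 0) the pool is (11, 8, 2)


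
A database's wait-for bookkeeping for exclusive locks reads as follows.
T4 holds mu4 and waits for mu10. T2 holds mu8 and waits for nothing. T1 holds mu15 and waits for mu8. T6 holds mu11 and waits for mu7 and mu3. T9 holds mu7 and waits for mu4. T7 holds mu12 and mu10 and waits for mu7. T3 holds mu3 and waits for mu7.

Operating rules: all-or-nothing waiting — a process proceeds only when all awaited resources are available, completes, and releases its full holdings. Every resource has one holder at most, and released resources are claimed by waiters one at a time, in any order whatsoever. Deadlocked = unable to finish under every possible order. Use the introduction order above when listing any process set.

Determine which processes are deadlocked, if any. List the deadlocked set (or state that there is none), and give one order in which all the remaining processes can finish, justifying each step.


The deadlocked set is T4, T6, T9, T7 and T3.
Key observation: the knot is the closed ring of waits T4 -> T7 -> T9 -> T4; T6 and T3 wait into the deadlock from upstream.
One completion order for the rest: T2, T1.
Step-by-step check:
  T2: no waits; runs immediately, freeing mu8
  run T1 (all its waits — mu8 — are resolved); releases mu15


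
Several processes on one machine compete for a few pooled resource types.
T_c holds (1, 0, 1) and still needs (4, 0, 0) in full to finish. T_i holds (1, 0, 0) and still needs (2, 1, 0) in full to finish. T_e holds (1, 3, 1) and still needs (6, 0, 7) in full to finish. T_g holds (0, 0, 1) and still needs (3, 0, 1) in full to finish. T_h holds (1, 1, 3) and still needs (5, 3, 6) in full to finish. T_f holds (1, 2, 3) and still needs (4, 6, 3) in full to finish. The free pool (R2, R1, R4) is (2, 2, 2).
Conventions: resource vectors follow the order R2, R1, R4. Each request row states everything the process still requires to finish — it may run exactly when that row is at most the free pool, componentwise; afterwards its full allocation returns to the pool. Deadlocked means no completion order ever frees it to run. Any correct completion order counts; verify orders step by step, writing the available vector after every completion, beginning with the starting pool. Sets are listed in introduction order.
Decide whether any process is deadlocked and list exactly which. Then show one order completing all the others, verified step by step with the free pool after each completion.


Deadlocked set: T_c, T_e, T_h and T_f.
Key observation: the pool after T_i, T_g is (3, 2, 3); every surviving request exceeds it in R2, so progress ends there.
A valid finishing order for the others: T_i, T_g. Check, step by step:
  pool = (2, 2, 2)
  run T_i (needs (2, 1, 0), free (2, 2, 2)); after release of (1, 0, 0) the pool is (3, 2, 2)
  run T_g (needs (3, 0, 1), free (3, 2, 2)); after release of (0, 0, 1) the pool is (3, 2, 3)
The blocked processes can never fit:
  T_c still needs (4, 0, 0) but only (3, 2, 3) is free — short on R2
  T_e still needs (6, 0, 7) but only (3, 2, 3) is free — short on R2 and R4
  T_h still needs (5, 3, 6) but only (3, 2, 3) is free — short on R2, R1 and R4
  T_f still needs (4, 6, 3) but only (3, 2, 3) is free — short on R2 and R1


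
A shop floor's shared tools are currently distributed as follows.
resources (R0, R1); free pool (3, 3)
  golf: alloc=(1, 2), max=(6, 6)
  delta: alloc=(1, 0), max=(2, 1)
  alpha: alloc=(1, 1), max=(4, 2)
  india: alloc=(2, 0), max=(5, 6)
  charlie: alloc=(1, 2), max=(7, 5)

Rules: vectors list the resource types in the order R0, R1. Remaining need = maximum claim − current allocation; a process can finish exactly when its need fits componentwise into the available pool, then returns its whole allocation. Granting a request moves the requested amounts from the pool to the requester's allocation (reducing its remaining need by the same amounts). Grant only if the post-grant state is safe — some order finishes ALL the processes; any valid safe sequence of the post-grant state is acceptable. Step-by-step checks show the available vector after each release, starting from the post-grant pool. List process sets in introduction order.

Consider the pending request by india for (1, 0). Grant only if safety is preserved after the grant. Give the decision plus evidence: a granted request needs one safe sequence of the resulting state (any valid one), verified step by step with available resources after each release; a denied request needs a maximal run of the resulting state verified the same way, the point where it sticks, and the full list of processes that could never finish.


DENY: after the grant no complete ordering would exist.
Key observation: after delta, alpha the pool peaks at (4, 4), and each blocked process is short somewhere: golf on R0; india on R1; charlie on R0.
Pretend the grant happened; the run delta, alpha goes as far as possible. Walking it through:
  pool = (2, 3)
  run delta (needs (1, 1), free (2, 3)); after release of (1, 0) the pool is (3, 3)
  run alpha (needs (3, 1), free (3, 3)); after release of (1, 1) the pool is (4, 4)
  golf cannot run: need (5, 4) vs free (4, 4) (insufficient R0)
  india cannot run: need (2, 6) vs free (4, 4) (insufficient R1)
  charlie cannot run: need (6, 3) vs free (4, 4) (insufficient R0)
Processes that could never finish after the grant: golf, india and charlie.


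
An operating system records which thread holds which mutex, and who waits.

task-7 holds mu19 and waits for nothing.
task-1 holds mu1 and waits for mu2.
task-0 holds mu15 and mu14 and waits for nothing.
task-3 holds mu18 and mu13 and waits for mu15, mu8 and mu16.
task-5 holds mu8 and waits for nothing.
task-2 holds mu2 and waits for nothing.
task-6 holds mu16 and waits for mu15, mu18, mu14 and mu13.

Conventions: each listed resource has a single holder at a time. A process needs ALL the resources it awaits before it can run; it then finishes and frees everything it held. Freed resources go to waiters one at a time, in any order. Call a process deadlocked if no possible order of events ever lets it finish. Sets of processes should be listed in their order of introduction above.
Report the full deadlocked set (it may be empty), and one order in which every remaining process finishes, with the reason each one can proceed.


Deadlocked: task-3 and task-6.
Key observation: nobody on the ring task-3 -> task-6 -> task-3 can start until another member finishes, which never happens; no other process is dragged down with it.
One completion order for the rest: task-7, task-2, task-5, task-1, task-0.
Step-by-step check:
  task-7: no waits; runs immediately, freeing mu19
  task-2: no waits; runs immediately, freeing mu2
  task-5: no waits; runs immediately, freeing mu8
  task-1: everything it awaited (mu2) is free; runs, freeing mu1
  task-0: no waits; runs immediately, freeing mu15 and mu14


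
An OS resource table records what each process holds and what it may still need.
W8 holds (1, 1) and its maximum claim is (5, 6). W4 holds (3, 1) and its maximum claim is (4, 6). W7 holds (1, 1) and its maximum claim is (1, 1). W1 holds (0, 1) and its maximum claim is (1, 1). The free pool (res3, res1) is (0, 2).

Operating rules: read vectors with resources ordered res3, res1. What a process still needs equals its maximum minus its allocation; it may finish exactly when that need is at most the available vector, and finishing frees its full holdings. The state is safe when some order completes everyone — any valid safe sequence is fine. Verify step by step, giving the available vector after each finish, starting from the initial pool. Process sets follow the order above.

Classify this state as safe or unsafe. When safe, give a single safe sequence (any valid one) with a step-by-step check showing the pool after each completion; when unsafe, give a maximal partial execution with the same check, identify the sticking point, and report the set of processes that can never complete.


UNSAFE — no complete ordering exists.
Key observation: even finishing W7, W1 leaves just (1, 4) free — too little res1 for any of the remaining processes.
Going as far as possible: W7, W1; after that, nothing fits. Check, step by step:
  pool = (0, 2)
  run W7 (needs (0, 0), free (0, 2)); after release of (1, 1) the pool is (1, 3)
  run W1 (needs (1, 0), free (1, 3)); after release of (0, 1) the pool is (1, 4)
  W8 cannot run: need (4, 5) vs free (1, 4) (insufficient res3 and res1)
  W4 cannot run: need (1, 5) vs free (1, 4) (insufficient res1)
Permanently blocked: W8 and W4.
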